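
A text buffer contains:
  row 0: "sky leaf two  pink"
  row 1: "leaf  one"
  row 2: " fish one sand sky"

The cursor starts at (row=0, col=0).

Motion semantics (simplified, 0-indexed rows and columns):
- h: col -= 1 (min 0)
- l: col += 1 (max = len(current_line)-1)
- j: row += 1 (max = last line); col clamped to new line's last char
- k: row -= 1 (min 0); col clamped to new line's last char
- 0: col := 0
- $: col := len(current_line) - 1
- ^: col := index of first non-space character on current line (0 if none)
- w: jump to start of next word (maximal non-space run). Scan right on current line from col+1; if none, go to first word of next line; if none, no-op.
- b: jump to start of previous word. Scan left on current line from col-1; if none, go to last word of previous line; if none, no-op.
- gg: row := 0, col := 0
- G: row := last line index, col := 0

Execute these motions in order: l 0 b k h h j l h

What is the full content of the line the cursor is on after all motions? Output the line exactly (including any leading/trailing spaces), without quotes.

Answer: leaf  one

Derivation:
After 1 (l): row=0 col=1 char='k'
After 2 (0): row=0 col=0 char='s'
After 3 (b): row=0 col=0 char='s'
After 4 (k): row=0 col=0 char='s'
After 5 (h): row=0 col=0 char='s'
After 6 (h): row=0 col=0 char='s'
After 7 (j): row=1 col=0 char='l'
After 8 (l): row=1 col=1 char='e'
After 9 (h): row=1 col=0 char='l'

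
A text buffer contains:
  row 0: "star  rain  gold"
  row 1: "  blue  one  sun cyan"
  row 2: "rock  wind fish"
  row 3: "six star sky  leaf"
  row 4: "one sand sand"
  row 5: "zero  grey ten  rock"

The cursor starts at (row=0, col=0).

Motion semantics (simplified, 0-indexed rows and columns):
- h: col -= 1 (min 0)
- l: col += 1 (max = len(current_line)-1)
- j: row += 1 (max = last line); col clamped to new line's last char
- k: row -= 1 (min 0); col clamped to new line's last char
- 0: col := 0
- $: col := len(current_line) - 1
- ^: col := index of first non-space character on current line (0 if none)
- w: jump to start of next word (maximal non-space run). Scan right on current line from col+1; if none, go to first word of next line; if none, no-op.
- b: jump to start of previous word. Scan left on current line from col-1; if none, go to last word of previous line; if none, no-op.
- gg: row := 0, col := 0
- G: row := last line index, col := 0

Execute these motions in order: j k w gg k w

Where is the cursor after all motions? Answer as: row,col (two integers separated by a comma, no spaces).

After 1 (j): row=1 col=0 char='_'
After 2 (k): row=0 col=0 char='s'
After 3 (w): row=0 col=6 char='r'
After 4 (gg): row=0 col=0 char='s'
After 5 (k): row=0 col=0 char='s'
After 6 (w): row=0 col=6 char='r'

Answer: 0,6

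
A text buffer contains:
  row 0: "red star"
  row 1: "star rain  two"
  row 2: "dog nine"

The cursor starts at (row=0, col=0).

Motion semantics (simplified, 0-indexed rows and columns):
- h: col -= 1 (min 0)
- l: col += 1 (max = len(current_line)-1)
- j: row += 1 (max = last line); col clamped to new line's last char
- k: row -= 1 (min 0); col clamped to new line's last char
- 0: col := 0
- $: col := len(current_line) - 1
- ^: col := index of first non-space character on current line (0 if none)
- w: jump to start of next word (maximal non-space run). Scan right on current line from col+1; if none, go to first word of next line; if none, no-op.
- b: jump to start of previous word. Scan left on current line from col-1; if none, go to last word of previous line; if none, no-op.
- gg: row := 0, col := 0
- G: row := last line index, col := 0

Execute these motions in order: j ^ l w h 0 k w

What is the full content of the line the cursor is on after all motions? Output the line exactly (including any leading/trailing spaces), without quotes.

After 1 (j): row=1 col=0 char='s'
After 2 (^): row=1 col=0 char='s'
After 3 (l): row=1 col=1 char='t'
After 4 (w): row=1 col=5 char='r'
After 5 (h): row=1 col=4 char='_'
After 6 (0): row=1 col=0 char='s'
After 7 (k): row=0 col=0 char='r'
After 8 (w): row=0 col=4 char='s'

Answer: red star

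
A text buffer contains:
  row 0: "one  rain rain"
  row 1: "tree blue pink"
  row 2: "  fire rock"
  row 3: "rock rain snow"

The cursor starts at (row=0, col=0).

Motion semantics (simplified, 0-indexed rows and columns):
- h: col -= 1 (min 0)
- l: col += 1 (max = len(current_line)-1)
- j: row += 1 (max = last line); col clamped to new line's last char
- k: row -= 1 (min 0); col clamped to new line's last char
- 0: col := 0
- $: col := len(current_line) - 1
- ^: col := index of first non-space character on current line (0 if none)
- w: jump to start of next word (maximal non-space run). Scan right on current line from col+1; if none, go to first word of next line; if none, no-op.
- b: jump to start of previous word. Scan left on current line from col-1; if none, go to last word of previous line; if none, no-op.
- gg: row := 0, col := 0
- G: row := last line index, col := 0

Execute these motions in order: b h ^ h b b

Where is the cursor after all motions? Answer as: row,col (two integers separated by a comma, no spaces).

After 1 (b): row=0 col=0 char='o'
After 2 (h): row=0 col=0 char='o'
After 3 (^): row=0 col=0 char='o'
After 4 (h): row=0 col=0 char='o'
After 5 (b): row=0 col=0 char='o'
After 6 (b): row=0 col=0 char='o'

Answer: 0,0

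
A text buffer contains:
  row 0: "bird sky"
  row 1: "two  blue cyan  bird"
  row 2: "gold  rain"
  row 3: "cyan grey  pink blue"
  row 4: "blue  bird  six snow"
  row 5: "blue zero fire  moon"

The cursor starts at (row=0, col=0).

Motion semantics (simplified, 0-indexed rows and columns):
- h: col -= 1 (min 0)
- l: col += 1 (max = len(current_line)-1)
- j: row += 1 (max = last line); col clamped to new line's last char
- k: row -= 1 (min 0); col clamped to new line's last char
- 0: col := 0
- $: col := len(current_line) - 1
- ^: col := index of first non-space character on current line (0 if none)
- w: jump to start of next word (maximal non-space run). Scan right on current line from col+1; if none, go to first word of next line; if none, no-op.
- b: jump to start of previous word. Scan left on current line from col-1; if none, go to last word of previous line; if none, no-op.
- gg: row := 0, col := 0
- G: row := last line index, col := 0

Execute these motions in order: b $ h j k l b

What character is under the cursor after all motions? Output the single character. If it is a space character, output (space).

Answer: s

Derivation:
After 1 (b): row=0 col=0 char='b'
After 2 ($): row=0 col=7 char='y'
After 3 (h): row=0 col=6 char='k'
After 4 (j): row=1 col=6 char='l'
After 5 (k): row=0 col=6 char='k'
After 6 (l): row=0 col=7 char='y'
After 7 (b): row=0 col=5 char='s'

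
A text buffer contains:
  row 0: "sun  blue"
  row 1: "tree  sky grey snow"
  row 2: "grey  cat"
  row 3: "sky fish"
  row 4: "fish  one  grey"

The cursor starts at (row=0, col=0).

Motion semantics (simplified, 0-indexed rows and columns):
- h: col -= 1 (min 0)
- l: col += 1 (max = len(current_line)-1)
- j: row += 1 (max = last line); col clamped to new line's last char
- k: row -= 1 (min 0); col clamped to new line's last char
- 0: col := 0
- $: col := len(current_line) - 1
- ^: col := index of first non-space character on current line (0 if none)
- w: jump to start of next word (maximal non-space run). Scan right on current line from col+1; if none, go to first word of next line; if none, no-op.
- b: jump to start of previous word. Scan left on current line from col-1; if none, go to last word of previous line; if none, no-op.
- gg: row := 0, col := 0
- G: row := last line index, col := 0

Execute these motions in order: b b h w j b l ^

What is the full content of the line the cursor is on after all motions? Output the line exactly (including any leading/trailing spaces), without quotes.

After 1 (b): row=0 col=0 char='s'
After 2 (b): row=0 col=0 char='s'
After 3 (h): row=0 col=0 char='s'
After 4 (w): row=0 col=5 char='b'
After 5 (j): row=1 col=5 char='_'
After 6 (b): row=1 col=0 char='t'
After 7 (l): row=1 col=1 char='r'
After 8 (^): row=1 col=0 char='t'

Answer: tree  sky grey snow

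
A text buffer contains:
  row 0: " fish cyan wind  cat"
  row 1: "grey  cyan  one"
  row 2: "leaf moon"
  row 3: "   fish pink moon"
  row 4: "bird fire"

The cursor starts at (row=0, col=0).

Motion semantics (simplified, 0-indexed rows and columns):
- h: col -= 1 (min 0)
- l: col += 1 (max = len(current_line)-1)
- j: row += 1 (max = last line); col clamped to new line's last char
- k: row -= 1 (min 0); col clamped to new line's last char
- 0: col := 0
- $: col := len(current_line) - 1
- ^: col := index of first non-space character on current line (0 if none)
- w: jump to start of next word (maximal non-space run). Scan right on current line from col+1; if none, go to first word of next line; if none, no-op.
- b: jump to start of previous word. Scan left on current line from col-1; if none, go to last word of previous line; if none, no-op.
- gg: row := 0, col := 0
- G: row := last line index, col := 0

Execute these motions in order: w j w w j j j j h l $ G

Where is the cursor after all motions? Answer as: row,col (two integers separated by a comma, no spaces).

After 1 (w): row=0 col=1 char='f'
After 2 (j): row=1 col=1 char='r'
After 3 (w): row=1 col=6 char='c'
After 4 (w): row=1 col=12 char='o'
After 5 (j): row=2 col=8 char='n'
After 6 (j): row=3 col=8 char='p'
After 7 (j): row=4 col=8 char='e'
After 8 (j): row=4 col=8 char='e'
After 9 (h): row=4 col=7 char='r'
After 10 (l): row=4 col=8 char='e'
After 11 ($): row=4 col=8 char='e'
After 12 (G): row=4 col=0 char='b'

Answer: 4,0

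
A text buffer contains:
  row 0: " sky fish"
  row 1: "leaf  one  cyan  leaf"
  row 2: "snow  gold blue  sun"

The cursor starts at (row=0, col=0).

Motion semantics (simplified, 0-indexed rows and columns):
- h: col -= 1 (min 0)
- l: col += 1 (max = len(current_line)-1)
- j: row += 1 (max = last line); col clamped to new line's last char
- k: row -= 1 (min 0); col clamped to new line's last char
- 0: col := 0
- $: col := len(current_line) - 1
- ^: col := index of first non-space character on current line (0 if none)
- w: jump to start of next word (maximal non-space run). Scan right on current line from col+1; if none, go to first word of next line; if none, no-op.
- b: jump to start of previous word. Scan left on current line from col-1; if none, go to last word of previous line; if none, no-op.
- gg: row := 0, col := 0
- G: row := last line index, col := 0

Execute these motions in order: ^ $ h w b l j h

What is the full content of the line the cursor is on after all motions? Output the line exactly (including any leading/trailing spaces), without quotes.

Answer: leaf  one  cyan  leaf

Derivation:
After 1 (^): row=0 col=1 char='s'
After 2 ($): row=0 col=8 char='h'
After 3 (h): row=0 col=7 char='s'
After 4 (w): row=1 col=0 char='l'
After 5 (b): row=0 col=5 char='f'
After 6 (l): row=0 col=6 char='i'
After 7 (j): row=1 col=6 char='o'
After 8 (h): row=1 col=5 char='_'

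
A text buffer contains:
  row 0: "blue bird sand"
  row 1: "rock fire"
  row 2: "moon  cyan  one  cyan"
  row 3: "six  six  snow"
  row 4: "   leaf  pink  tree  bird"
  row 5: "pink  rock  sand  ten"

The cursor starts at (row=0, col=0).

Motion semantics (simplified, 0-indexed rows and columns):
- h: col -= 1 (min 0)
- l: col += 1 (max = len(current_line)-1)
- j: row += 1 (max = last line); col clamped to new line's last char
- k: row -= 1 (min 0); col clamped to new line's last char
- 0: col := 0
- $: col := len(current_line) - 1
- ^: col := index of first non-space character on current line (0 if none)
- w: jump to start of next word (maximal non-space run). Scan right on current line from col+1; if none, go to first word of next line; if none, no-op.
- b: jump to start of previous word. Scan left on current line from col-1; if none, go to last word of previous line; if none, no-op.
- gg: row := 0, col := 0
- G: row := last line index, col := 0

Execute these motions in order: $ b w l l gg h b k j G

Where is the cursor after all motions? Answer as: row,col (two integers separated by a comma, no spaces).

After 1 ($): row=0 col=13 char='d'
After 2 (b): row=0 col=10 char='s'
After 3 (w): row=1 col=0 char='r'
After 4 (l): row=1 col=1 char='o'
After 5 (l): row=1 col=2 char='c'
After 6 (gg): row=0 col=0 char='b'
After 7 (h): row=0 col=0 char='b'
After 8 (b): row=0 col=0 char='b'
After 9 (k): row=0 col=0 char='b'
After 10 (j): row=1 col=0 char='r'
After 11 (G): row=5 col=0 char='p'

Answer: 5,0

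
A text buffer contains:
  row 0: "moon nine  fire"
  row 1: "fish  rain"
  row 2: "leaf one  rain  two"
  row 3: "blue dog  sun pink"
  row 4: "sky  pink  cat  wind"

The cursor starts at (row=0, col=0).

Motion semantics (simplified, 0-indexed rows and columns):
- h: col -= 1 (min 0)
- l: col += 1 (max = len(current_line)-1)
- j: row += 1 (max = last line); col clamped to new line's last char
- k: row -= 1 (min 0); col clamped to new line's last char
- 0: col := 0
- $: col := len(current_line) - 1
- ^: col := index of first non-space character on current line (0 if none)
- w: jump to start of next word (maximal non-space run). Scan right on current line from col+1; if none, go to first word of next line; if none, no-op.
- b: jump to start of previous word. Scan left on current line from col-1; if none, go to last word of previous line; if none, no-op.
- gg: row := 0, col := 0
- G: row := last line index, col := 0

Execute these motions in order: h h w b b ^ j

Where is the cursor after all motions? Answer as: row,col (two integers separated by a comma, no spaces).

After 1 (h): row=0 col=0 char='m'
After 2 (h): row=0 col=0 char='m'
After 3 (w): row=0 col=5 char='n'
After 4 (b): row=0 col=0 char='m'
After 5 (b): row=0 col=0 char='m'
After 6 (^): row=0 col=0 char='m'
After 7 (j): row=1 col=0 char='f'

Answer: 1,0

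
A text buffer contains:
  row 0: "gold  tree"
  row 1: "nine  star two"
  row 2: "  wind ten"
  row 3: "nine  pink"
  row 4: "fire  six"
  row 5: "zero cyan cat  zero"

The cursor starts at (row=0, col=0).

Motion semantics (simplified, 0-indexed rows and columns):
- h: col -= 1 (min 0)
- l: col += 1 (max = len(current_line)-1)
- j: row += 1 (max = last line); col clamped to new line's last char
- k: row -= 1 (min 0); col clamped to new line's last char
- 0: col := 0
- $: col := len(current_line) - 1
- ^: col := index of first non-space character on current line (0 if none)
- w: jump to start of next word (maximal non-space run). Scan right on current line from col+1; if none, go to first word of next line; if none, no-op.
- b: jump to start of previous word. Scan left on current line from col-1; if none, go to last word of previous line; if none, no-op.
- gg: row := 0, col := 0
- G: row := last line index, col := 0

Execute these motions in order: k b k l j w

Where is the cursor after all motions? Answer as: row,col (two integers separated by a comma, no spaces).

Answer: 1,6

Derivation:
After 1 (k): row=0 col=0 char='g'
After 2 (b): row=0 col=0 char='g'
After 3 (k): row=0 col=0 char='g'
After 4 (l): row=0 col=1 char='o'
After 5 (j): row=1 col=1 char='i'
After 6 (w): row=1 col=6 char='s'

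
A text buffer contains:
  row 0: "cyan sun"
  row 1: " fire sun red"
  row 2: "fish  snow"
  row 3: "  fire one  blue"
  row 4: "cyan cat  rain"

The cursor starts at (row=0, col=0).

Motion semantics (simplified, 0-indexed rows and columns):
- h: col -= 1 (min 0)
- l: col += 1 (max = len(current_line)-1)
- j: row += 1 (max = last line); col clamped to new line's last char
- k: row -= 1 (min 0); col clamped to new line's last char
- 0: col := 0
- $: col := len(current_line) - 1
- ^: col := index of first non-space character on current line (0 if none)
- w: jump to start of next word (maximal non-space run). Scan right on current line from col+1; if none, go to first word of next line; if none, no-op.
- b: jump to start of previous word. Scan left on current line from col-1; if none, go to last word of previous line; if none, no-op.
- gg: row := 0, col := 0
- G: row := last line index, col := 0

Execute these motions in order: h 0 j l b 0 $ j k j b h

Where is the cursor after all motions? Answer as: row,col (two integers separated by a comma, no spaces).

Answer: 1,5

Derivation:
After 1 (h): row=0 col=0 char='c'
After 2 (0): row=0 col=0 char='c'
After 3 (j): row=1 col=0 char='_'
After 4 (l): row=1 col=1 char='f'
After 5 (b): row=0 col=5 char='s'
After 6 (0): row=0 col=0 char='c'
After 7 ($): row=0 col=7 char='n'
After 8 (j): row=1 col=7 char='u'
After 9 (k): row=0 col=7 char='n'
After 10 (j): row=1 col=7 char='u'
After 11 (b): row=1 col=6 char='s'
After 12 (h): row=1 col=5 char='_'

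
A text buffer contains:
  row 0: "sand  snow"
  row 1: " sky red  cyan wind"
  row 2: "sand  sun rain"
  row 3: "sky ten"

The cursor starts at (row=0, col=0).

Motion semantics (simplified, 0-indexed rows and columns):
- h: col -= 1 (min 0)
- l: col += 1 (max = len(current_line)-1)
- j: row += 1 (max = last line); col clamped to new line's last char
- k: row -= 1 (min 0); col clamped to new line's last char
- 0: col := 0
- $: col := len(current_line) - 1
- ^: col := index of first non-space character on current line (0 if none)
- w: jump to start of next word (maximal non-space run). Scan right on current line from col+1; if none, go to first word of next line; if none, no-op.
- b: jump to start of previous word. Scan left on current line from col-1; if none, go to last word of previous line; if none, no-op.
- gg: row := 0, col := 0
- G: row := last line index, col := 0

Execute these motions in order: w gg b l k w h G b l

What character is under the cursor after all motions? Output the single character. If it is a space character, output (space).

Answer: a

Derivation:
After 1 (w): row=0 col=6 char='s'
After 2 (gg): row=0 col=0 char='s'
After 3 (b): row=0 col=0 char='s'
After 4 (l): row=0 col=1 char='a'
After 5 (k): row=0 col=1 char='a'
After 6 (w): row=0 col=6 char='s'
After 7 (h): row=0 col=5 char='_'
After 8 (G): row=3 col=0 char='s'
After 9 (b): row=2 col=10 char='r'
After 10 (l): row=2 col=11 char='a'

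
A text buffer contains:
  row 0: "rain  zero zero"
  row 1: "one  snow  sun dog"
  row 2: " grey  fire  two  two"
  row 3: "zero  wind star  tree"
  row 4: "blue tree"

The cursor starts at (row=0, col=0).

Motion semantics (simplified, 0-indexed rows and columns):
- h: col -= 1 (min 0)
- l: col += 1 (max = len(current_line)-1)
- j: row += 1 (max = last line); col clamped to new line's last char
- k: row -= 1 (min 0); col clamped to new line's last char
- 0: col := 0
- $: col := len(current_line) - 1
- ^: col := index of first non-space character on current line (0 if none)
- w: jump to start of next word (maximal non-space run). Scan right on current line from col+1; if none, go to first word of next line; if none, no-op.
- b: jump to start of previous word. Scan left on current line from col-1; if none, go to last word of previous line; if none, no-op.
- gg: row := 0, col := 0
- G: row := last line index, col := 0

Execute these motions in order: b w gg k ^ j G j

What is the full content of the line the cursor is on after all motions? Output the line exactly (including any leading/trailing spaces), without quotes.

Answer: blue tree

Derivation:
After 1 (b): row=0 col=0 char='r'
After 2 (w): row=0 col=6 char='z'
After 3 (gg): row=0 col=0 char='r'
After 4 (k): row=0 col=0 char='r'
After 5 (^): row=0 col=0 char='r'
After 6 (j): row=1 col=0 char='o'
After 7 (G): row=4 col=0 char='b'
After 8 (j): row=4 col=0 char='b'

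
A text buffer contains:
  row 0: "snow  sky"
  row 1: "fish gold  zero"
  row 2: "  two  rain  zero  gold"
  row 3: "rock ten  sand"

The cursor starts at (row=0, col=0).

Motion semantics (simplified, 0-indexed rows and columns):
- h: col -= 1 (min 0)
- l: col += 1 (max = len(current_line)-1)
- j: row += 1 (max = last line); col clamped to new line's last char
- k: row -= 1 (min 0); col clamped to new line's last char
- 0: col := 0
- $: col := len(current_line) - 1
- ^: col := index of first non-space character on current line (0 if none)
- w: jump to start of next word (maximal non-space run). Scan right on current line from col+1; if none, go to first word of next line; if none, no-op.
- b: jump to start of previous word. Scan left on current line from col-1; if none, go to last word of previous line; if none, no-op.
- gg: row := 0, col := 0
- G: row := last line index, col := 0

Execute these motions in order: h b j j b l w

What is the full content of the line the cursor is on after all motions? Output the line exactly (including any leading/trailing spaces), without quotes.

Answer:   two  rain  zero  gold

Derivation:
After 1 (h): row=0 col=0 char='s'
After 2 (b): row=0 col=0 char='s'
After 3 (j): row=1 col=0 char='f'
After 4 (j): row=2 col=0 char='_'
After 5 (b): row=1 col=11 char='z'
After 6 (l): row=1 col=12 char='e'
After 7 (w): row=2 col=2 char='t'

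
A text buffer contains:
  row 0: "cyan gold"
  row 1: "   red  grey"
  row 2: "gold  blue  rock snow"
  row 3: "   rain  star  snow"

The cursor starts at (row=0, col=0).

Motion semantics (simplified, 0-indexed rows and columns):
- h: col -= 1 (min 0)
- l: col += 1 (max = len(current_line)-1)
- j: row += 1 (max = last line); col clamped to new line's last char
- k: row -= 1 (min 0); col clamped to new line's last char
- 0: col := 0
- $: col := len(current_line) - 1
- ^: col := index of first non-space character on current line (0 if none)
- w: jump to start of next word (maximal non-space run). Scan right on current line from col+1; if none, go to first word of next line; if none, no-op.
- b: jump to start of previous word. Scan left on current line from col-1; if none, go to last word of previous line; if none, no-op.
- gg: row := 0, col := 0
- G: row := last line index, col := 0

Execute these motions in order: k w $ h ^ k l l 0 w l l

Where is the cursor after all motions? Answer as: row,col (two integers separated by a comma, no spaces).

Answer: 0,7

Derivation:
After 1 (k): row=0 col=0 char='c'
After 2 (w): row=0 col=5 char='g'
After 3 ($): row=0 col=8 char='d'
After 4 (h): row=0 col=7 char='l'
After 5 (^): row=0 col=0 char='c'
After 6 (k): row=0 col=0 char='c'
After 7 (l): row=0 col=1 char='y'
After 8 (l): row=0 col=2 char='a'
After 9 (0): row=0 col=0 char='c'
After 10 (w): row=0 col=5 char='g'
After 11 (l): row=0 col=6 char='o'
After 12 (l): row=0 col=7 char='l'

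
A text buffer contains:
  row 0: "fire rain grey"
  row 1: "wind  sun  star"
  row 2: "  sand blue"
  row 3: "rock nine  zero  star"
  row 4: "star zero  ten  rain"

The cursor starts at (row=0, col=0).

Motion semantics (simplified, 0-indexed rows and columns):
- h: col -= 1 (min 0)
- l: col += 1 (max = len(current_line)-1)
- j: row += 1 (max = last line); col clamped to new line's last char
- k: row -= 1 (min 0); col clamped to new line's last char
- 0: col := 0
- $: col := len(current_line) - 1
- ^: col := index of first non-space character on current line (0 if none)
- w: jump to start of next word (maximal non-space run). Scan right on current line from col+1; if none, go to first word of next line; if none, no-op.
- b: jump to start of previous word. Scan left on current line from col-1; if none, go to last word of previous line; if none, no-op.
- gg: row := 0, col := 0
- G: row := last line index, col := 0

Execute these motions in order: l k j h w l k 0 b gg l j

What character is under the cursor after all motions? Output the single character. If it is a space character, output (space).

After 1 (l): row=0 col=1 char='i'
After 2 (k): row=0 col=1 char='i'
After 3 (j): row=1 col=1 char='i'
After 4 (h): row=1 col=0 char='w'
After 5 (w): row=1 col=6 char='s'
After 6 (l): row=1 col=7 char='u'
After 7 (k): row=0 col=7 char='i'
After 8 (0): row=0 col=0 char='f'
After 9 (b): row=0 col=0 char='f'
After 10 (gg): row=0 col=0 char='f'
After 11 (l): row=0 col=1 char='i'
After 12 (j): row=1 col=1 char='i'

Answer: i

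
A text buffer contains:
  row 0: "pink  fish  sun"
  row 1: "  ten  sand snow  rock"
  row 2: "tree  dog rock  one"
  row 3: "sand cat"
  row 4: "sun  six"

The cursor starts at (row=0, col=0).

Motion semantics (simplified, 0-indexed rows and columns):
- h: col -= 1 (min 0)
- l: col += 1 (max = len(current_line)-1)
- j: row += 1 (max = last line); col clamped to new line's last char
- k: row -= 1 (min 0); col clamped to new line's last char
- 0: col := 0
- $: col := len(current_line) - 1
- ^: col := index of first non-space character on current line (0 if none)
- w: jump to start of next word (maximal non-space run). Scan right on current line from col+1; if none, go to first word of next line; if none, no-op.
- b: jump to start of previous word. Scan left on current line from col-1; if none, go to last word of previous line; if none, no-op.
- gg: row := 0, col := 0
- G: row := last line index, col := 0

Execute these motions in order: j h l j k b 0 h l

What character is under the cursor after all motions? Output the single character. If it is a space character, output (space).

After 1 (j): row=1 col=0 char='_'
After 2 (h): row=1 col=0 char='_'
After 3 (l): row=1 col=1 char='_'
After 4 (j): row=2 col=1 char='r'
After 5 (k): row=1 col=1 char='_'
After 6 (b): row=0 col=12 char='s'
After 7 (0): row=0 col=0 char='p'
After 8 (h): row=0 col=0 char='p'
After 9 (l): row=0 col=1 char='i'

Answer: i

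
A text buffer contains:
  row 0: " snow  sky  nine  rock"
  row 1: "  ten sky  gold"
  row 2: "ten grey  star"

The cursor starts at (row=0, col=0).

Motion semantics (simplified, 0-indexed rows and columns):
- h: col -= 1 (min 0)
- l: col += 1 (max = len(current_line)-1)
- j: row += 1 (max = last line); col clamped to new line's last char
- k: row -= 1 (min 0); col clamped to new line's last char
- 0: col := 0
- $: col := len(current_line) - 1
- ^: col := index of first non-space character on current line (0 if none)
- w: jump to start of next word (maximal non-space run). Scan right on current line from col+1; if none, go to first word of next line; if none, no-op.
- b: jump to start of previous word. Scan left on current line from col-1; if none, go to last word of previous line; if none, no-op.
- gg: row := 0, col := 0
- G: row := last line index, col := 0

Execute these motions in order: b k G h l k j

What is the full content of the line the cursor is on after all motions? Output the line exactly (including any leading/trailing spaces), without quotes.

After 1 (b): row=0 col=0 char='_'
After 2 (k): row=0 col=0 char='_'
After 3 (G): row=2 col=0 char='t'
After 4 (h): row=2 col=0 char='t'
After 5 (l): row=2 col=1 char='e'
After 6 (k): row=1 col=1 char='_'
After 7 (j): row=2 col=1 char='e'

Answer: ten grey  star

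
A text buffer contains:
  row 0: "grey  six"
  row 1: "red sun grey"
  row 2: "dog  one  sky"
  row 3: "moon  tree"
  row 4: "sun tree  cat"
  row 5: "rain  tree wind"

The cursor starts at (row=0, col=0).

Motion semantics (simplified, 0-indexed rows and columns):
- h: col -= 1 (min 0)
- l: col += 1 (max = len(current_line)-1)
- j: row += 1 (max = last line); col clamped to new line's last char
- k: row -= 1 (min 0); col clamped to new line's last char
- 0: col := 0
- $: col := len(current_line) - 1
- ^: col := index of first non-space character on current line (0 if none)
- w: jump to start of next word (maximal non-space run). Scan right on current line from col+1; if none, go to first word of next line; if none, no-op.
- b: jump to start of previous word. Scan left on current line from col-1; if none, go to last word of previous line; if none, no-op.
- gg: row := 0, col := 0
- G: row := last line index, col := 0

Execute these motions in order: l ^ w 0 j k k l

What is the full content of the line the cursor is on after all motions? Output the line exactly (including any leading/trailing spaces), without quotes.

After 1 (l): row=0 col=1 char='r'
After 2 (^): row=0 col=0 char='g'
After 3 (w): row=0 col=6 char='s'
After 4 (0): row=0 col=0 char='g'
After 5 (j): row=1 col=0 char='r'
After 6 (k): row=0 col=0 char='g'
After 7 (k): row=0 col=0 char='g'
After 8 (l): row=0 col=1 char='r'

Answer: grey  six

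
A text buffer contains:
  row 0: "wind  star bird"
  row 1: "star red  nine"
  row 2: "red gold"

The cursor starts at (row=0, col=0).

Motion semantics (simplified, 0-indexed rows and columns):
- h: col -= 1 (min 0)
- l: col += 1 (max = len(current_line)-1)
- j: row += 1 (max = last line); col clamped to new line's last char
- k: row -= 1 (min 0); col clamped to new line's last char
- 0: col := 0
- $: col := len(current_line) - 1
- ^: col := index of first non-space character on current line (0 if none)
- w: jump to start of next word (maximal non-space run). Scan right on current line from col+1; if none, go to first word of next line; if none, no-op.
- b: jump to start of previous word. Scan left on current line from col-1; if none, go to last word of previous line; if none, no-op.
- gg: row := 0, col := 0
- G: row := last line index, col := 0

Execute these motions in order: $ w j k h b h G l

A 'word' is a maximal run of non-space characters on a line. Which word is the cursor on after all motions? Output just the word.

After 1 ($): row=0 col=14 char='d'
After 2 (w): row=1 col=0 char='s'
After 3 (j): row=2 col=0 char='r'
After 4 (k): row=1 col=0 char='s'
After 5 (h): row=1 col=0 char='s'
After 6 (b): row=0 col=11 char='b'
After 7 (h): row=0 col=10 char='_'
After 8 (G): row=2 col=0 char='r'
After 9 (l): row=2 col=1 char='e'

Answer: red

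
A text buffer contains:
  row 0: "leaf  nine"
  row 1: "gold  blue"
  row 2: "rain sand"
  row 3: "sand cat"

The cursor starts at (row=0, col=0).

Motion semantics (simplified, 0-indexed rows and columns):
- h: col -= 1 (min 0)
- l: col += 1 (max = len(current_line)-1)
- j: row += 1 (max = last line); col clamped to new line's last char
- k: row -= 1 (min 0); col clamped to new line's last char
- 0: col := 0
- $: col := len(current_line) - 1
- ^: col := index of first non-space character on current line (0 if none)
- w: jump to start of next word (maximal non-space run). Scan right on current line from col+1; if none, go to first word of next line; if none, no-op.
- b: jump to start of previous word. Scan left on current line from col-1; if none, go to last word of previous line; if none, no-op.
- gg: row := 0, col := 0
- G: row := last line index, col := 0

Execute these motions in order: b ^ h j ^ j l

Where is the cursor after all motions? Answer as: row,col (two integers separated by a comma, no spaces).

After 1 (b): row=0 col=0 char='l'
After 2 (^): row=0 col=0 char='l'
After 3 (h): row=0 col=0 char='l'
After 4 (j): row=1 col=0 char='g'
After 5 (^): row=1 col=0 char='g'
After 6 (j): row=2 col=0 char='r'
After 7 (l): row=2 col=1 char='a'

Answer: 2,1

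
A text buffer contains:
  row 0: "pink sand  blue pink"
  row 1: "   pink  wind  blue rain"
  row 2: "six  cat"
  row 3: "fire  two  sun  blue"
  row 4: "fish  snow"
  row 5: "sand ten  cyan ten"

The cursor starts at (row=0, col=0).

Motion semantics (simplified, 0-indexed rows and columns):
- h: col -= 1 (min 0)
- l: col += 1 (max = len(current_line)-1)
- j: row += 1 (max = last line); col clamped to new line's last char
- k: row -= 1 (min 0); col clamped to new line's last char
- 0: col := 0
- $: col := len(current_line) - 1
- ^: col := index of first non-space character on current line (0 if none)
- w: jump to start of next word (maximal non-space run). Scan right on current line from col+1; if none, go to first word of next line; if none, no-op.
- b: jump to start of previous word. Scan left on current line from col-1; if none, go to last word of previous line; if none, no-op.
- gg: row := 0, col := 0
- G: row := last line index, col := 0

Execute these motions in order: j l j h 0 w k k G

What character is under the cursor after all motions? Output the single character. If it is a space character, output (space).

Answer: s

Derivation:
After 1 (j): row=1 col=0 char='_'
After 2 (l): row=1 col=1 char='_'
After 3 (j): row=2 col=1 char='i'
After 4 (h): row=2 col=0 char='s'
After 5 (0): row=2 col=0 char='s'
After 6 (w): row=2 col=5 char='c'
After 7 (k): row=1 col=5 char='n'
After 8 (k): row=0 col=5 char='s'
After 9 (G): row=5 col=0 char='s'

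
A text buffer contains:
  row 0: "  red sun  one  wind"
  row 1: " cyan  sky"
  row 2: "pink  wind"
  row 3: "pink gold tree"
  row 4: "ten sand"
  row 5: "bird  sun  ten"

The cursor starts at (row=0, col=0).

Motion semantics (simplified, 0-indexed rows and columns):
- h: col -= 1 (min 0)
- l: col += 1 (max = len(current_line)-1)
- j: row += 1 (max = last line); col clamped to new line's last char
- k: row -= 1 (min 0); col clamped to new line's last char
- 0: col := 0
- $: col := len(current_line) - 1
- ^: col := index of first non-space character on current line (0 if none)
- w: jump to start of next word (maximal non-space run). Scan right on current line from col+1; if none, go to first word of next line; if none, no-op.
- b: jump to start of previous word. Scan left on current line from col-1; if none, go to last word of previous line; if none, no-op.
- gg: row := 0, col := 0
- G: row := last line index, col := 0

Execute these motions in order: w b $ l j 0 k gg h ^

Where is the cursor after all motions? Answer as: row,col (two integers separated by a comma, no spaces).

Answer: 0,2

Derivation:
After 1 (w): row=0 col=2 char='r'
After 2 (b): row=0 col=2 char='r'
After 3 ($): row=0 col=19 char='d'
After 4 (l): row=0 col=19 char='d'
After 5 (j): row=1 col=9 char='y'
After 6 (0): row=1 col=0 char='_'
After 7 (k): row=0 col=0 char='_'
After 8 (gg): row=0 col=0 char='_'
After 9 (h): row=0 col=0 char='_'
After 10 (^): row=0 col=2 char='r'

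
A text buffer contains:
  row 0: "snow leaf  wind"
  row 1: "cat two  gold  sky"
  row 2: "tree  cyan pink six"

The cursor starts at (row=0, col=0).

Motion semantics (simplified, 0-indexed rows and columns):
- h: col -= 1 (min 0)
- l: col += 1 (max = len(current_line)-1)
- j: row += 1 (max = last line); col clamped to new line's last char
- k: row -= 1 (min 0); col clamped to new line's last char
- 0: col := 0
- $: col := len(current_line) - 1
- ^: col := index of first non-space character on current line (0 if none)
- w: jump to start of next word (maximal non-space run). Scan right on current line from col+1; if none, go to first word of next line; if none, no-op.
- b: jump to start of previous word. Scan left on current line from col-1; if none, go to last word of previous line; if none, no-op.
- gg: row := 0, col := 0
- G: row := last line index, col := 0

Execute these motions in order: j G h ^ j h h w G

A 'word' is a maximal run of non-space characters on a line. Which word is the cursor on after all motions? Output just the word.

After 1 (j): row=1 col=0 char='c'
After 2 (G): row=2 col=0 char='t'
After 3 (h): row=2 col=0 char='t'
After 4 (^): row=2 col=0 char='t'
After 5 (j): row=2 col=0 char='t'
After 6 (h): row=2 col=0 char='t'
After 7 (h): row=2 col=0 char='t'
After 8 (w): row=2 col=6 char='c'
After 9 (G): row=2 col=0 char='t'

Answer: tree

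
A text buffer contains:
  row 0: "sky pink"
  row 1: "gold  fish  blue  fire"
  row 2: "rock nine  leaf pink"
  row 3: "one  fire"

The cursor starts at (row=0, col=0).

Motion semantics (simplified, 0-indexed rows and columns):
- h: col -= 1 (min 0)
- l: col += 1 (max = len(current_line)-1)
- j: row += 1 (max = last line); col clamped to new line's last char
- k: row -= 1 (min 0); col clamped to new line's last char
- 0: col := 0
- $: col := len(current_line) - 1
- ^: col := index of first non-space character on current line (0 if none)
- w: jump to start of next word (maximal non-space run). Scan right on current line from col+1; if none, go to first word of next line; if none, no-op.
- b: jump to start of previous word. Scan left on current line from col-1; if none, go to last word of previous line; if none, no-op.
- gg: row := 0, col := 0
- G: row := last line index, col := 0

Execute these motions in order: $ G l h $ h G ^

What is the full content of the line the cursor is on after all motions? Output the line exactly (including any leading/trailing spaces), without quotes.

After 1 ($): row=0 col=7 char='k'
After 2 (G): row=3 col=0 char='o'
After 3 (l): row=3 col=1 char='n'
After 4 (h): row=3 col=0 char='o'
After 5 ($): row=3 col=8 char='e'
After 6 (h): row=3 col=7 char='r'
After 7 (G): row=3 col=0 char='o'
After 8 (^): row=3 col=0 char='o'

Answer: one  fire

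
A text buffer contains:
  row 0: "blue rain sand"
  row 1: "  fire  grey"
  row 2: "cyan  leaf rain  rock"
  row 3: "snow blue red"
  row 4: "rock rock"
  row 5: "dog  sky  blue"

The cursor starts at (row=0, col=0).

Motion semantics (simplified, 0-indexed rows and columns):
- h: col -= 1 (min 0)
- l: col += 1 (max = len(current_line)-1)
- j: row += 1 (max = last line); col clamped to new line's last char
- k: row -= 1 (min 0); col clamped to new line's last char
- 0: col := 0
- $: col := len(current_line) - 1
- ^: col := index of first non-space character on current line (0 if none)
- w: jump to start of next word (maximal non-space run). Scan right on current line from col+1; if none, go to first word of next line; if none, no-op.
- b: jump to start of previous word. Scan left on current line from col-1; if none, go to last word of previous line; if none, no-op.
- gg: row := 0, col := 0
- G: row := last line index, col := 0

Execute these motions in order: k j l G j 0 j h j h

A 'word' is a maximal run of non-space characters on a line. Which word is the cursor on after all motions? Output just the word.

Answer: dog

Derivation:
After 1 (k): row=0 col=0 char='b'
After 2 (j): row=1 col=0 char='_'
After 3 (l): row=1 col=1 char='_'
After 4 (G): row=5 col=0 char='d'
After 5 (j): row=5 col=0 char='d'
After 6 (0): row=5 col=0 char='d'
After 7 (j): row=5 col=0 char='d'
After 8 (h): row=5 col=0 char='d'
After 9 (j): row=5 col=0 char='d'
After 10 (h): row=5 col=0 char='d'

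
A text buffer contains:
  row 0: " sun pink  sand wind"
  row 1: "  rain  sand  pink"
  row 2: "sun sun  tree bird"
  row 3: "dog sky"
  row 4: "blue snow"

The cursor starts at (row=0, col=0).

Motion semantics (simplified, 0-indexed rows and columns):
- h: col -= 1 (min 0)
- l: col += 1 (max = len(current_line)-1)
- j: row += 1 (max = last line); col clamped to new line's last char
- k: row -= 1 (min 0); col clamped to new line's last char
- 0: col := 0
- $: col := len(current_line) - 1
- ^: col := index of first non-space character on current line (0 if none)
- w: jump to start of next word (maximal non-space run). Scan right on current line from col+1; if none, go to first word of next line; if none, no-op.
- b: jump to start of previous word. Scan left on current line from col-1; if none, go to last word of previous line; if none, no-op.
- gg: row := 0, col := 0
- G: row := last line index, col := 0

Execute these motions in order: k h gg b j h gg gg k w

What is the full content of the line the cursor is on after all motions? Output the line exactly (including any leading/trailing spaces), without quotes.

After 1 (k): row=0 col=0 char='_'
After 2 (h): row=0 col=0 char='_'
After 3 (gg): row=0 col=0 char='_'
After 4 (b): row=0 col=0 char='_'
After 5 (j): row=1 col=0 char='_'
After 6 (h): row=1 col=0 char='_'
After 7 (gg): row=0 col=0 char='_'
After 8 (gg): row=0 col=0 char='_'
After 9 (k): row=0 col=0 char='_'
After 10 (w): row=0 col=1 char='s'

Answer:  sun pink  sand wind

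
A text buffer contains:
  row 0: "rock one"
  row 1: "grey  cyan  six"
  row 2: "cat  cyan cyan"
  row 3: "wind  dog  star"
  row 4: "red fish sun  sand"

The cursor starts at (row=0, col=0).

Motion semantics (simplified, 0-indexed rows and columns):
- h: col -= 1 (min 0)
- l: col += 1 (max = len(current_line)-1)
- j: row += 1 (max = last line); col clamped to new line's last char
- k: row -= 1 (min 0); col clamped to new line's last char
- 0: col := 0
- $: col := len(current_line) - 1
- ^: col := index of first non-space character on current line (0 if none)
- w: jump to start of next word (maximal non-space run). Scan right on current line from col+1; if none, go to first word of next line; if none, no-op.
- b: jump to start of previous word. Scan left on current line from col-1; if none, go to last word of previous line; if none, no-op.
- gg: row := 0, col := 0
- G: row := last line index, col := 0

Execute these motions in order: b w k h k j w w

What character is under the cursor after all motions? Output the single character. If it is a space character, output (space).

Answer: s

Derivation:
After 1 (b): row=0 col=0 char='r'
After 2 (w): row=0 col=5 char='o'
After 3 (k): row=0 col=5 char='o'
After 4 (h): row=0 col=4 char='_'
After 5 (k): row=0 col=4 char='_'
After 6 (j): row=1 col=4 char='_'
After 7 (w): row=1 col=6 char='c'
After 8 (w): row=1 col=12 char='s'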